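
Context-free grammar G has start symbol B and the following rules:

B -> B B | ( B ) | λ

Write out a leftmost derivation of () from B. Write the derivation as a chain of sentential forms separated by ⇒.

B ⇒ BB ⇒ BBB ⇒ (B)BB ⇒ ()BB ⇒ ()B ⇒ ()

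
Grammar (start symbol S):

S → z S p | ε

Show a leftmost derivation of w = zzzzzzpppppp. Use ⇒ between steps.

S⇒zSp⇒zzSpp⇒zzzSppp⇒zzzzSpppp⇒zzzzzSppppp⇒zzzzzzSpppppp⇒zzzzzzpppppp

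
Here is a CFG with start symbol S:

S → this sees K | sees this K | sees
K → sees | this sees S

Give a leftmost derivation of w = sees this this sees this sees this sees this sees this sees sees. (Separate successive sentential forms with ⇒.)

S ⇒ sees this K   [S → sees this K]
sees this K ⇒ sees this this sees S   [K → this sees S]
sees this this sees S ⇒ sees this this sees this sees K   [S → this sees K]
sees this this sees this sees K ⇒ sees this this sees this sees this sees S   [K → this sees S]
sees this this sees this sees this sees S ⇒ sees this this sees this sees this sees this sees K   [S → this sees K]
sees this this sees this sees this sees this sees K ⇒ sees this this sees this sees this sees this sees this sees S   [K → this sees S]
sees this this sees this sees this sees this sees this sees S ⇒ sees this this sees this sees this sees this sees this sees sees   [S → sees]

S ⇒ sees this K ⇒ sees this this sees S ⇒ sees this this sees this sees K ⇒ sees this this sees this sees this sees S ⇒ sees this this sees this sees this sees this sees K ⇒ sees this this sees this sees this sees this sees this sees S ⇒ sees this this sees this sees this sees this sees this sees sees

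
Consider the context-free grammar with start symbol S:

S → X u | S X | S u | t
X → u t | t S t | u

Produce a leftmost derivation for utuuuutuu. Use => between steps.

S => SX => SXX => SXXX => SuXXX => SuuXXX => XuuuXXX => utuuuXXX => utuuuutXX => utuuuutuX => utuuuutuu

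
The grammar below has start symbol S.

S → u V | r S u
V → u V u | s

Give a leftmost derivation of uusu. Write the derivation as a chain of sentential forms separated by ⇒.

S ⇒ uV ⇒ uuVu ⇒ uusu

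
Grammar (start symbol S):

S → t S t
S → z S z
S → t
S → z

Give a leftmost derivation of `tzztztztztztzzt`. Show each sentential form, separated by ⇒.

S ⇒ tSt   [S → t S t]
tSt ⇒ tzSzt   [S → z S z]
tzSzt ⇒ tzzSzzt   [S → z S z]
tzzSzzt ⇒ tzztStzzt   [S → t S t]
tzztStzzt ⇒ tzztzSztzzt   [S → z S z]
tzztzSztzzt ⇒ tzztztStztzzt   [S → t S t]
tzztztStztzzt ⇒ tzztztzSztztzzt   [S → z S z]
tzztztzSztztzzt ⇒ tzztztztztztzzt   [S → t]

S ⇒ tSt ⇒ tzSzt ⇒ tzzSzzt ⇒ tzztStzzt ⇒ tzztzSztzzt ⇒ tzztztStztzzt ⇒ tzztztzSztztzzt ⇒ tzztztztztztzzt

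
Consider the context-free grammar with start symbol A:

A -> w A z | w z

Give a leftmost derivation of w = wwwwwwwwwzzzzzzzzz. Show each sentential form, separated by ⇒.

A ⇒ wAz   [A -> w A z]
wAz ⇒ wwAzz   [A -> w A z]
wwAzz ⇒ wwwAzzz   [A -> w A z]
wwwAzzz ⇒ wwwwAzzzz   [A -> w A z]
wwwwAzzzz ⇒ wwwwwAzzzzz   [A -> w A z]
wwwwwAzzzzz ⇒ wwwwwwAzzzzzz   [A -> w A z]
wwwwwwAzzzzzz ⇒ wwwwwwwAzzzzzzz   [A -> w A z]
wwwwwwwAzzzzzzz ⇒ wwwwwwwwAzzzzzzzz   [A -> w A z]
wwwwwwwwAzzzzzzzz ⇒ wwwwwwwwwzzzzzzzzz   [A -> w z]

A⇒wAz⇒wwAzz⇒wwwAzzz⇒wwwwAzzzz⇒wwwwwAzzzzz⇒wwwwwwAzzzzzz⇒wwwwwwwAzzzzzzz⇒wwwwwwwwAzzzzzzzz⇒wwwwwwwwwzzzzzzzzz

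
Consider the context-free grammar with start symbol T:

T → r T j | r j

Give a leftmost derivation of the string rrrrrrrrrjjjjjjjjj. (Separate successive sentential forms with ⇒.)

T ⇒ rTj ⇒ rrTjj ⇒ rrrTjjj ⇒ rrrrTjjjj ⇒ rrrrrTjjjjj ⇒ rrrrrrTjjjjjj ⇒ rrrrrrrTjjjjjjj ⇒ rrrrrrrrTjjjjjjjj ⇒ rrrrrrrrrjjjjjjjjj

T ⇒ rTj   [T → r T j]
rTj ⇒ rrTjj   [T → r T j]
rrTjj ⇒ rrrTjjj   [T → r T j]
rrrTjjj ⇒ rrrrTjjjj   [T → r T j]
rrrrTjjjj ⇒ rrrrrTjjjjj   [T → r T j]
rrrrrTjjjjj ⇒ rrrrrrTjjjjjj   [T → r T j]
rrrrrrTjjjjjj ⇒ rrrrrrrTjjjjjjj   [T → r T j]
rrrrrrrTjjjjjjj ⇒ rrrrrrrrTjjjjjjjj   [T → r T j]
rrrrrrrrTjjjjjjjj ⇒ rrrrrrrrrjjjjjjjjj   [T → r j]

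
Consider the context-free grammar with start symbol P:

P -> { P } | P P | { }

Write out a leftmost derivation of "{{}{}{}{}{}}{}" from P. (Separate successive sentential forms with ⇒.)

P ⇒ PP ⇒ {P}P ⇒ {PP}P ⇒ {PPP}P ⇒ {PPPP}P ⇒ {PPPPP}P ⇒ {{}PPPP}P ⇒ {{}{}PPP}P ⇒ {{}{}{}PP}P ⇒ {{}{}{}{}P}P ⇒ {{}{}{}{}{}}P ⇒ {{}{}{}{}{}}{}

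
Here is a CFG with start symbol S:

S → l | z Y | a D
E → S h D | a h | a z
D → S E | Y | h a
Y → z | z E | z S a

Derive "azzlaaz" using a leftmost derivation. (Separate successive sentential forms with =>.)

S => aD   [S → a D]
aD => aSE   [D → S E]
aSE => azYE   [S → z Y]
azYE => azzSaE   [Y → z S a]
azzSaE => azzlaE   [S → l]
azzlaE => azzlaaz   [E → a z]

S => aD => aSE => azYE => azzSaE => azzlaE => azzlaaz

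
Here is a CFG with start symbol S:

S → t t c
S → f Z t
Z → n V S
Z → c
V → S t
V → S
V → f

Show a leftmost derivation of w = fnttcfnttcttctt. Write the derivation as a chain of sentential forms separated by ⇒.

S ⇒ fZt   [S → f Z t]
fZt ⇒ fnVSt   [Z → n V S]
fnVSt ⇒ fnSSt   [V → S]
fnSSt ⇒ fnttcSt   [S → t t c]
fnttcSt ⇒ fnttcfZtt   [S → f Z t]
fnttcfZtt ⇒ fnttcfnVStt   [Z → n V S]
fnttcfnVStt ⇒ fnttcfnSStt   [V → S]
fnttcfnSStt ⇒ fnttcfnttcStt   [S → t t c]
fnttcfnttcStt ⇒ fnttcfnttcttctt   [S → t t c]

S ⇒ fZt ⇒ fnVSt ⇒ fnSSt ⇒ fnttcSt ⇒ fnttcfZtt ⇒ fnttcfnVStt ⇒ fnttcfnSStt ⇒ fnttcfnttcStt ⇒ fnttcfnttcttctt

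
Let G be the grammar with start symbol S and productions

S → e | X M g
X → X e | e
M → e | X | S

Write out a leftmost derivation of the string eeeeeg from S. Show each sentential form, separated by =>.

S => XMg   [S → X M g]
XMg => XeMg   [X → X e]
XeMg => XeeMg   [X → X e]
XeeMg => XeeeMg   [X → X e]
XeeeMg => eeeeMg   [X → e]
eeeeMg => eeeeXg   [M → X]
eeeeXg => eeeeeg   [X → e]

S=>XMg=>XeMg=>XeeMg=>XeeeMg=>eeeeMg=>eeeeXg=>eeeeeg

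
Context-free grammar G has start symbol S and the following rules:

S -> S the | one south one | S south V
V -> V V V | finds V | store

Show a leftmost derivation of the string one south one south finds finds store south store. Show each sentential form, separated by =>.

S => S south V => S south V south V => one south one south V south V => one south one south finds V south V => one south one south finds finds V south V => one south one south finds finds store south V => one south one south finds finds store south store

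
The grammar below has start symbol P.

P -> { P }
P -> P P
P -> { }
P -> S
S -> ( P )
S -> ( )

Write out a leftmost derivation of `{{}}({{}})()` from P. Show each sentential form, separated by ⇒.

P ⇒ PP   [P -> P P]
PP ⇒ PPP   [P -> P P]
PPP ⇒ {P}PP   [P -> { P }]
{P}PP ⇒ {{}}PP   [P -> { }]
{{}}PP ⇒ {{}}SP   [P -> S]
{{}}SP ⇒ {{}}(P)P   [S -> ( P )]
{{}}(P)P ⇒ {{}}({P})P   [P -> { P }]
{{}}({P})P ⇒ {{}}({{}})P   [P -> { }]
{{}}({{}})P ⇒ {{}}({{}})S   [P -> S]
{{}}({{}})S ⇒ {{}}({{}})()   [S -> ( )]

P ⇒ PP ⇒ PPP ⇒ {P}PP ⇒ {{}}PP ⇒ {{}}SP ⇒ {{}}(P)P ⇒ {{}}({P})P ⇒ {{}}({{}})P ⇒ {{}}({{}})S ⇒ {{}}({{}})()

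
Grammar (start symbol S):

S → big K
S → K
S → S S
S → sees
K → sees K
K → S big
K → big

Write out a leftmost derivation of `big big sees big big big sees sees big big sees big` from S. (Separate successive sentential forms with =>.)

S => S S   [S → S S]
S S => S S S   [S → S S]
S S S => big K S S   [S → big K]
big K S S => big S big S S   [K → S big]
big S big S S => big big K big S S   [S → big K]
big big K big S S => big big sees K big S S   [K → sees K]
big big sees K big S S => big big sees big big S S   [K → big]
big big sees big big S S => big big sees big big big K S   [S → big K]
big big sees big big big K S => big big sees big big big sees K S   [K → sees K]
big big sees big big big sees K S => big big sees big big big sees sees K S   [K → sees K]
big big sees big big big sees sees K S => big big sees big big big sees sees big S   [K → big]
big big sees big big big sees sees big S => big big sees big big big sees sees big big K   [S → big K]
big big sees big big big sees sees big big K => big big sees big big big sees sees big big sees K   [K → sees K]
big big sees big big big sees sees big big sees K => big big sees big big big sees sees big big sees big   [K → big]

S => S S => S S S => big K S S => big S big S S => big big K big S S => big big sees K big S S => big big sees big big S S => big big sees big big big K S => big big sees big big big sees K S => big big sees big big big sees sees K S => big big sees big big big sees sees big S => big big sees big big big sees sees big big K => big big sees big big big sees sees big big sees K => big big sees big big big sees sees big big sees big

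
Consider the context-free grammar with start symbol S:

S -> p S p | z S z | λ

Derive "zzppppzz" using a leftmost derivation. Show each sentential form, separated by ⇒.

S ⇒ zSz ⇒ zzSzz ⇒ zzpSpzz ⇒ zzppSppzz ⇒ zzppppzz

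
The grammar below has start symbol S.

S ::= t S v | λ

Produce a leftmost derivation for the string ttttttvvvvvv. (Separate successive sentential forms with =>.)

S => tSv   [S ::= t S v]
tSv => ttSvv   [S ::= t S v]
ttSvv => tttSvvv   [S ::= t S v]
tttSvvv => ttttSvvvv   [S ::= t S v]
ttttSvvvv => tttttSvvvvv   [S ::= t S v]
tttttSvvvvv => ttttttSvvvvvv   [S ::= t S v]
ttttttSvvvvvv => ttttttvvvvvv   [S ::= λ]

S => tSv => ttSvv => tttSvvv => ttttSvvvv => tttttSvvvvv => ttttttSvvvvvv => ttttttvvvvvv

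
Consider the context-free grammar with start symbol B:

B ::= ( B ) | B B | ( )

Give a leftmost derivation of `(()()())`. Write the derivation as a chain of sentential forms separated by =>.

B=>(B)=>(BB)=>(BBB)=>(()BB)=>(()()B)=>(()()())

B => (B)   [B ::= ( B )]
(B) => (BB)   [B ::= B B]
(BB) => (BBB)   [B ::= B B]
(BBB) => (()BB)   [B ::= ( )]
(()BB) => (()()B)   [B ::= ( )]
(()()B) => (()()())   [B ::= ( )]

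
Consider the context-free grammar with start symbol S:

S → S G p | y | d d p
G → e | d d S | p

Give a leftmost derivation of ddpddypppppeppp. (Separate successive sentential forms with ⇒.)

S⇒SGp⇒SGpGp⇒SGpGpGp⇒SGpGpGpGp⇒ddpGpGpGpGp⇒ddpddSpGpGpGp⇒ddpddSGppGpGpGp⇒ddpddyGppGpGpGp⇒ddpddypppGpGpGp⇒ddpddypppppGpGp⇒ddpddypppppepGp⇒ddpddypppppeppp

S ⇒ SGp   [S → S G p]
SGp ⇒ SGpGp   [S → S G p]
SGpGp ⇒ SGpGpGp   [S → S G p]
SGpGpGp ⇒ SGpGpGpGp   [S → S G p]
SGpGpGpGp ⇒ ddpGpGpGpGp   [S → d d p]
ddpGpGpGpGp ⇒ ddpddSpGpGpGp   [G → d d S]
ddpddSpGpGpGp ⇒ ddpddSGppGpGpGp   [S → S G p]
ddpddSGppGpGpGp ⇒ ddpddyGppGpGpGp   [S → y]
ddpddyGppGpGpGp ⇒ ddpddypppGpGpGp   [G → p]
ddpddypppGpGpGp ⇒ ddpddypppppGpGp   [G → p]
ddpddypppppGpGp ⇒ ddpddypppppepGp   [G → e]
ddpddypppppepGp ⇒ ddpddypppppeppp   [G → p]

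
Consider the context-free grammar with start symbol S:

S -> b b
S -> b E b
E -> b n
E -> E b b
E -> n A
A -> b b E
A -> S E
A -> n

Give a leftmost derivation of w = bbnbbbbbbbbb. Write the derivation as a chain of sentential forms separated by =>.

S=>bEb=>bEbbb=>bEbbbbb=>bEbbbbbbb=>bEbbbbbbbbb=>bbnbbbbbbbbb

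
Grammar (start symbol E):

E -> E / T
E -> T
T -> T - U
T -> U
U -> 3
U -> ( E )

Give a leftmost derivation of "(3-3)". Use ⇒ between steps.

E ⇒ T ⇒ U ⇒ (E) ⇒ (T) ⇒ (T-U) ⇒ (U-U) ⇒ (3-U) ⇒ (3-3)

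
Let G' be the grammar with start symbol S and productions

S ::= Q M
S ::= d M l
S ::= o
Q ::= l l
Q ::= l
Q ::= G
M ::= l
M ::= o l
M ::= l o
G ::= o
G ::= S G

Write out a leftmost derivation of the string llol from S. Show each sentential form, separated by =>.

S => QM => llM => llol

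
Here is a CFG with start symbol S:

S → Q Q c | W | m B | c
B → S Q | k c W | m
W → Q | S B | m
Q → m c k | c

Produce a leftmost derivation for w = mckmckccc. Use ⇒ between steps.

S ⇒ W ⇒ SB ⇒ QQcB ⇒ mckQcB ⇒ mckmckcB ⇒ mckmckcSQ ⇒ mckmckccQ ⇒ mckmckccc

S ⇒ W   [S → W]
W ⇒ SB   [W → S B]
SB ⇒ QQcB   [S → Q Q c]
QQcB ⇒ mckQcB   [Q → m c k]
mckQcB ⇒ mckmckcB   [Q → m c k]
mckmckcB ⇒ mckmckcSQ   [B → S Q]
mckmckcSQ ⇒ mckmckccQ   [S → c]
mckmckccQ ⇒ mckmckccc   [Q → c]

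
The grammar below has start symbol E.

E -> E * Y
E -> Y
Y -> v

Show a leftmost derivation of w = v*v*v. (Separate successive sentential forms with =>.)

E=>E*Y=>E*Y*Y=>Y*Y*Y=>v*Y*Y=>v*v*Y=>v*v*v

E => E*Y   [E -> E * Y]
E*Y => E*Y*Y   [E -> E * Y]
E*Y*Y => Y*Y*Y   [E -> Y]
Y*Y*Y => v*Y*Y   [Y -> v]
v*Y*Y => v*v*Y   [Y -> v]
v*v*Y => v*v*v   [Y -> v]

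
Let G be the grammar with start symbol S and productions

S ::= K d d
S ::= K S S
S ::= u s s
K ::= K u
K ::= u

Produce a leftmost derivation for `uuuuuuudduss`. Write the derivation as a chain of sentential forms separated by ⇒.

S⇒KSS⇒KuSS⇒KuuSS⇒KuuuSS⇒uuuuSS⇒uuuuKddS⇒uuuuKuddS⇒uuuuKuuddS⇒uuuuuuuddS⇒uuuuuuudduss

S ⇒ KSS   [S ::= K S S]
KSS ⇒ KuSS   [K ::= K u]
KuSS ⇒ KuuSS   [K ::= K u]
KuuSS ⇒ KuuuSS   [K ::= K u]
KuuuSS ⇒ uuuuSS   [K ::= u]
uuuuSS ⇒ uuuuKddS   [S ::= K d d]
uuuuKddS ⇒ uuuuKuddS   [K ::= K u]
uuuuKuddS ⇒ uuuuKuuddS   [K ::= K u]
uuuuKuuddS ⇒ uuuuuuuddS   [K ::= u]
uuuuuuuddS ⇒ uuuuuuudduss   [S ::= u s s]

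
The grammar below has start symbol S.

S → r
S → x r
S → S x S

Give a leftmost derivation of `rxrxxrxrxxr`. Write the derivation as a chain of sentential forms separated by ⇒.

S ⇒ SxS ⇒ SxSxS ⇒ SxSxSxS ⇒ SxSxSxSxS ⇒ rxSxSxSxS ⇒ rxrxSxSxS ⇒ rxrxxrxSxS ⇒ rxrxxrxrxS ⇒ rxrxxrxrxxr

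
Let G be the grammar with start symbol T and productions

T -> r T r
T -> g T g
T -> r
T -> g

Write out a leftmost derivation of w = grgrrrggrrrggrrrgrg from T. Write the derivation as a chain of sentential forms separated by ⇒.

T ⇒ gTg   [T -> g T g]
gTg ⇒ grTrg   [T -> r T r]
grTrg ⇒ grgTgrg   [T -> g T g]
grgTgrg ⇒ grgrTrgrg   [T -> r T r]
grgrTrgrg ⇒ grgrrTrrgrg   [T -> r T r]
grgrrTrrgrg ⇒ grgrrrTrrrgrg   [T -> r T r]
grgrrrTrrrgrg ⇒ grgrrrgTgrrrgrg   [T -> g T g]
grgrrrgTgrrrgrg ⇒ grgrrrggTggrrrgrg   [T -> g T g]
grgrrrggTggrrrgrg ⇒ grgrrrggrTrggrrrgrg   [T -> r T r]
grgrrrggrTrggrrrgrg ⇒ grgrrrggrrrggrrrgrg   [T -> r]

T⇒gTg⇒grTrg⇒grgTgrg⇒grgrTrgrg⇒grgrrTrrgrg⇒grgrrrTrrrgrg⇒grgrrrgTgrrrgrg⇒grgrrrggTggrrrgrg⇒grgrrrggrTrggrrrgrg⇒grgrrrggrrrggrrrgrg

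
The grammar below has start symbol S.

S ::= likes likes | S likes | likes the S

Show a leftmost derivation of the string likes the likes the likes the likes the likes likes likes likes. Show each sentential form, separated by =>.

S => likes the S => likes the likes the S => likes the likes the S likes => likes the likes the likes the S likes => likes the likes the likes the likes the S likes => likes the likes the likes the likes the S likes likes => likes the likes the likes the likes the likes likes likes likes

S => likes the S   [S ::= likes the S]
likes the S => likes the likes the S   [S ::= likes the S]
likes the likes the S => likes the likes the S likes   [S ::= S likes]
likes the likes the S likes => likes the likes the likes the S likes   [S ::= likes the S]
likes the likes the likes the S likes => likes the likes the likes the likes the S likes   [S ::= likes the S]
likes the likes the likes the likes the S likes => likes the likes the likes the likes the S likes likes   [S ::= S likes]
likes the likes the likes the likes the S likes likes => likes the likes the likes the likes the likes likes likes likes   [S ::= likes likes]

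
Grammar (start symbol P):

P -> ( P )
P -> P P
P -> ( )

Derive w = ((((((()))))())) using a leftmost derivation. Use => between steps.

P => (P)   [P -> ( P )]
(P) => ((P))   [P -> ( P )]
((P)) => ((PP))   [P -> P P]
((PP)) => (((P)P))   [P -> ( P )]
(((P)P)) => ((((P))P))   [P -> ( P )]
((((P))P)) => (((((P)))P))   [P -> ( P )]
(((((P)))P)) => ((((((P))))P))   [P -> ( P )]
((((((P))))P)) => ((((((()))))P))   [P -> ( )]
((((((()))))P)) => ((((((()))))()))   [P -> ( )]

P => (P) => ((P)) => ((PP)) => (((P)P)) => ((((P))P)) => (((((P)))P)) => ((((((P))))P)) => ((((((()))))P)) => ((((((()))))()))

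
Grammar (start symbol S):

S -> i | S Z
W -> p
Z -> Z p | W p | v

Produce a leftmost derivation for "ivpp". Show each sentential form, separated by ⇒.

S ⇒ SZ ⇒ SZZ ⇒ iZZ ⇒ ivZ ⇒ ivWp ⇒ ivpp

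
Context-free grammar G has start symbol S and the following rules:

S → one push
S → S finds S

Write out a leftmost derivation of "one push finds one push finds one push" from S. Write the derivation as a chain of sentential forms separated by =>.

S => S finds S => one push finds S => one push finds S finds S => one push finds one push finds S => one push finds one push finds one push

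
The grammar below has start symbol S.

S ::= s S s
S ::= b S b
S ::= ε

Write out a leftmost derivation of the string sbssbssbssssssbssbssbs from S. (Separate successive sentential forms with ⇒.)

S ⇒ sSs   [S ::= s S s]
sSs ⇒ sbSbs   [S ::= b S b]
sbSbs ⇒ sbsSsbs   [S ::= s S s]
sbsSsbs ⇒ sbssSssbs   [S ::= s S s]
sbssSssbs ⇒ sbssbSbssbs   [S ::= b S b]
sbssbSbssbs ⇒ sbssbsSsbssbs   [S ::= s S s]
sbssbsSsbssbs ⇒ sbssbssSssbssbs   [S ::= s S s]
sbssbssSssbssbs ⇒ sbssbssbSbssbssbs   [S ::= b S b]
sbssbssbSbssbssbs ⇒ sbssbssbsSsbssbssbs   [S ::= s S s]
sbssbssbsSsbssbssbs ⇒ sbssbssbssSssbssbssbs   [S ::= s S s]
sbssbssbssSssbssbssbs ⇒ sbssbssbsssSsssbssbssbs   [S ::= s S s]
sbssbssbsssSsssbssbssbs ⇒ sbssbssbssssssbssbssbs   [S ::= ε]

S ⇒ sSs ⇒ sbSbs ⇒ sbsSsbs ⇒ sbssSssbs ⇒ sbssbSbssbs ⇒ sbssbsSsbssbs ⇒ sbssbssSssbssbs ⇒ sbssbssbSbssbssbs ⇒ sbssbssbsSsbssbssbs ⇒ sbssbssbssSssbssbssbs ⇒ sbssbssbsssSsssbssbssbs ⇒ sbssbssbssssssbssbssbs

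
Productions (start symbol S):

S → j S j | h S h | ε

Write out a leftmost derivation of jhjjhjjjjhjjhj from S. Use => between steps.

S => jSj   [S → j S j]
jSj => jhShj   [S → h S h]
jhShj => jhjSjhj   [S → j S j]
jhjSjhj => jhjjSjjhj   [S → j S j]
jhjjSjjhj => jhjjhShjjhj   [S → h S h]
jhjjhShjjhj => jhjjhjSjhjjhj   [S → j S j]
jhjjhjSjhjjhj => jhjjhjjSjjhjjhj   [S → j S j]
jhjjhjjSjjhjjhj => jhjjhjjjjhjjhj   [S → ε]

S => jSj => jhShj => jhjSjhj => jhjjSjjhj => jhjjhShjjhj => jhjjhjSjhjjhj => jhjjhjjSjjhjjhj => jhjjhjjjjhjjhj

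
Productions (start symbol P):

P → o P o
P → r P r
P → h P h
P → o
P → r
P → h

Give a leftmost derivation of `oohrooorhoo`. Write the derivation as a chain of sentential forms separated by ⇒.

P⇒oPo⇒ooPoo⇒oohPhoo⇒oohrPrhoo⇒oohroPorhoo⇒oohrooorhoo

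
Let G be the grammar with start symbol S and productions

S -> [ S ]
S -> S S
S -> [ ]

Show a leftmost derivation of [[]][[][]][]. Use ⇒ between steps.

S ⇒ SS ⇒ SSS ⇒ [S]SS ⇒ [[]]SS ⇒ [[]][S]S ⇒ [[]][SS]S ⇒ [[]][[]S]S ⇒ [[]][[][]]S ⇒ [[]][[][]][]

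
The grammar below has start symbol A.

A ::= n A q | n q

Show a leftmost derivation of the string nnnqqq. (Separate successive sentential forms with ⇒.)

A ⇒ nAq   [A ::= n A q]
nAq ⇒ nnAqq   [A ::= n A q]
nnAqq ⇒ nnnqqq   [A ::= n q]

A ⇒ nAq ⇒ nnAqq ⇒ nnnqqq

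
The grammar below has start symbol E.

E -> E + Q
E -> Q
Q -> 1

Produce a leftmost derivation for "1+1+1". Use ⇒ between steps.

E ⇒ E+Q ⇒ E+Q+Q ⇒ Q+Q+Q ⇒ 1+Q+Q ⇒ 1+1+Q ⇒ 1+1+1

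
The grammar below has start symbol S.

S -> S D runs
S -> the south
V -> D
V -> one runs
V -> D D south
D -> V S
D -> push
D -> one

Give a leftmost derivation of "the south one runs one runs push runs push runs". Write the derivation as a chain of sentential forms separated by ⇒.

S ⇒ S D runs ⇒ S D runs D runs ⇒ S D runs D runs D runs ⇒ S D runs D runs D runs D runs ⇒ the south D runs D runs D runs D runs ⇒ the south one runs D runs D runs D runs ⇒ the south one runs one runs D runs D runs ⇒ the south one runs one runs push runs D runs ⇒ the south one runs one runs push runs push runs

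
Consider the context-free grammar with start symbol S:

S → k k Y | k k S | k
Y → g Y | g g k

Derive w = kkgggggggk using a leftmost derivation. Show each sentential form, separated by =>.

S=>kkY=>kkgY=>kkggY=>kkgggY=>kkggggY=>kkgggggY=>kkgggggggk

S => kkY   [S → k k Y]
kkY => kkgY   [Y → g Y]
kkgY => kkggY   [Y → g Y]
kkggY => kkgggY   [Y → g Y]
kkgggY => kkggggY   [Y → g Y]
kkggggY => kkgggggY   [Y → g Y]
kkgggggY => kkgggggggk   [Y → g g k]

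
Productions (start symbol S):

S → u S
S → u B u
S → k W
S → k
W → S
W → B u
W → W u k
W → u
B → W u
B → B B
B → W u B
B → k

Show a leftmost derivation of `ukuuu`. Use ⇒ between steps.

S ⇒ uBu   [S → u B u]
uBu ⇒ uWuu   [B → W u]
uWuu ⇒ uSuu   [W → S]
uSuu ⇒ ukWuu   [S → k W]
ukWuu ⇒ ukuuu   [W → u]

S ⇒ uBu ⇒ uWuu ⇒ uSuu ⇒ ukWuu ⇒ ukuuu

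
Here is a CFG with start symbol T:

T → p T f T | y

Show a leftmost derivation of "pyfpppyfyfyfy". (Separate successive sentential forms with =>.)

T => pTfT => pyfT => pyfpTfT => pyfppTfTfT => pyfpppTfTfTfT => pyfpppyfTfTfT => pyfpppyfyfTfT => pyfpppyfyfyfT => pyfpppyfyfyfy

T => pTfT   [T → p T f T]
pTfT => pyfT   [T → y]
pyfT => pyfpTfT   [T → p T f T]
pyfpTfT => pyfppTfTfT   [T → p T f T]
pyfppTfTfT => pyfpppTfTfTfT   [T → p T f T]
pyfpppTfTfTfT => pyfpppyfTfTfT   [T → y]
pyfpppyfTfTfT => pyfpppyfyfTfT   [T → y]
pyfpppyfyfTfT => pyfpppyfyfyfT   [T → y]
pyfpppyfyfyfT => pyfpppyfyfyfy   [T → y]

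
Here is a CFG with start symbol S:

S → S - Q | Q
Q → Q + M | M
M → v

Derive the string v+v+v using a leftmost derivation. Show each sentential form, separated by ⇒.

S ⇒ Q ⇒ Q+M ⇒ Q+M+M ⇒ M+M+M ⇒ v+M+M ⇒ v+v+M ⇒ v+v+v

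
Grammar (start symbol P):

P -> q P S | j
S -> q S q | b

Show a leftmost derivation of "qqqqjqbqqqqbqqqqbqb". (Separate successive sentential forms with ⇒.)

P ⇒ qPS   [P -> q P S]
qPS ⇒ qqPSS   [P -> q P S]
qqPSS ⇒ qqqPSSS   [P -> q P S]
qqqPSSS ⇒ qqqqPSSSS   [P -> q P S]
qqqqPSSSS ⇒ qqqqjSSSS   [P -> j]
qqqqjSSSS ⇒ qqqqjqSqSSS   [S -> q S q]
qqqqjqSqSSS ⇒ qqqqjqbqSSS   [S -> b]
qqqqjqbqSSS ⇒ qqqqjqbqqSqSS   [S -> q S q]
qqqqjqbqqSqSS ⇒ qqqqjqbqqqSqqSS   [S -> q S q]
qqqqjqbqqqSqqSS ⇒ qqqqjqbqqqqSqqqSS   [S -> q S q]
qqqqjqbqqqqSqqqSS ⇒ qqqqjqbqqqqbqqqSS   [S -> b]
qqqqjqbqqqqbqqqSS ⇒ qqqqjqbqqqqbqqqqSqS   [S -> q S q]
qqqqjqbqqqqbqqqqSqS ⇒ qqqqjqbqqqqbqqqqbqS   [S -> b]
qqqqjqbqqqqbqqqqbqS ⇒ qqqqjqbqqqqbqqqqbqb   [S -> b]

P⇒qPS⇒qqPSS⇒qqqPSSS⇒qqqqPSSSS⇒qqqqjSSSS⇒qqqqjqSqSSS⇒qqqqjqbqSSS⇒qqqqjqbqqSqSS⇒qqqqjqbqqqSqqSS⇒qqqqjqbqqqqSqqqSS⇒qqqqjqbqqqqbqqqSS⇒qqqqjqbqqqqbqqqqSqS⇒qqqqjqbqqqqbqqqqbqS⇒qqqqjqbqqqqbqqqqbqb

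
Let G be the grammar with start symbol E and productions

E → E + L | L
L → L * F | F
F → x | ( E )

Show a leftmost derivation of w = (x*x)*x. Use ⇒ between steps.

E⇒L⇒L*F⇒F*F⇒(E)*F⇒(L)*F⇒(L*F)*F⇒(F*F)*F⇒(x*F)*F⇒(x*x)*F⇒(x*x)*x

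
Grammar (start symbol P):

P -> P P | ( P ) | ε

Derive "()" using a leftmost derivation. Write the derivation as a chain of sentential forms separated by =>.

P => PP => (P)P => ()P => ()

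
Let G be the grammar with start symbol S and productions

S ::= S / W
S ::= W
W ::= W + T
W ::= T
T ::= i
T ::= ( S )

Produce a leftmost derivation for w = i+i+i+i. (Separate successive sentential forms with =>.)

S => W   [S ::= W]
W => W+T   [W ::= W + T]
W+T => W+T+T   [W ::= W + T]
W+T+T => W+T+T+T   [W ::= W + T]
W+T+T+T => T+T+T+T   [W ::= T]
T+T+T+T => i+T+T+T   [T ::= i]
i+T+T+T => i+i+T+T   [T ::= i]
i+i+T+T => i+i+i+T   [T ::= i]
i+i+i+T => i+i+i+i   [T ::= i]

S => W => W+T => W+T+T => W+T+T+T => T+T+T+T => i+T+T+T => i+i+T+T => i+i+i+T => i+i+i+i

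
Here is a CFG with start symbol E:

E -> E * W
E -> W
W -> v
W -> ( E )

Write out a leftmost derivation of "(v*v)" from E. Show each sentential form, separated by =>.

E => W => (E) => (E*W) => (W*W) => (v*W) => (v*v)

E => W   [E -> W]
W => (E)   [W -> ( E )]
(E) => (E*W)   [E -> E * W]
(E*W) => (W*W)   [E -> W]
(W*W) => (v*W)   [W -> v]
(v*W) => (v*v)   [W -> v]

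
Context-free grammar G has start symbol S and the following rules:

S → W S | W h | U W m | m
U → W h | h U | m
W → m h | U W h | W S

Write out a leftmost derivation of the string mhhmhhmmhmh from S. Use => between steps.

S => Wh   [S → W h]
Wh => WSh   [W → W S]
WSh => UWhSh   [W → U W h]
UWhSh => WhWhSh   [U → W h]
WhWhSh => mhhWhSh   [W → m h]
mhhWhSh => mhhmhhSh   [W → m h]
mhhmhhSh => mhhmhhUWmh   [S → U W m]
mhhmhhUWmh => mhhmhhmWmh   [U → m]
mhhmhhmWmh => mhhmhhmmhmh   [W → m h]

S=>Wh=>WSh=>UWhSh=>WhWhSh=>mhhWhSh=>mhhmhhSh=>mhhmhhUWmh=>mhhmhhmWmh=>mhhmhhmmhmh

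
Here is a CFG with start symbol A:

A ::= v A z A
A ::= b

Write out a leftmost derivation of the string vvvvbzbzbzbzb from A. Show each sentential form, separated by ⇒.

A ⇒ vAzA   [A ::= v A z A]
vAzA ⇒ vvAzAzA   [A ::= v A z A]
vvAzAzA ⇒ vvvAzAzAzA   [A ::= v A z A]
vvvAzAzAzA ⇒ vvvvAzAzAzAzA   [A ::= v A z A]
vvvvAzAzAzAzA ⇒ vvvvbzAzAzAzA   [A ::= b]
vvvvbzAzAzAzA ⇒ vvvvbzbzAzAzA   [A ::= b]
vvvvbzbzAzAzA ⇒ vvvvbzbzbzAzA   [A ::= b]
vvvvbzbzbzAzA ⇒ vvvvbzbzbzbzA   [A ::= b]
vvvvbzbzbzbzA ⇒ vvvvbzbzbzbzb   [A ::= b]

A ⇒ vAzA ⇒ vvAzAzA ⇒ vvvAzAzAzA ⇒ vvvvAzAzAzAzA ⇒ vvvvbzAzAzAzA ⇒ vvvvbzbzAzAzA ⇒ vvvvbzbzbzAzA ⇒ vvvvbzbzbzbzA ⇒ vvvvbzbzbzbzb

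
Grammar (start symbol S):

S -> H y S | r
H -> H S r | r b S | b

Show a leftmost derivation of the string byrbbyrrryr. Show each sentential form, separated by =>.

S => HyS => byS => byHyS => byHSryS => byrbSSryS => byrbHySSryS => byrbbySSryS => byrbbyrSryS => byrbbyrrryS => byrbbyrrryr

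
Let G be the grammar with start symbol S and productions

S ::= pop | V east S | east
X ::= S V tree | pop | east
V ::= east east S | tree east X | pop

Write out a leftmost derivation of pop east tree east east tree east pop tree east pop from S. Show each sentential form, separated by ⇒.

S ⇒ V east S ⇒ pop east S ⇒ pop east V east S ⇒ pop east tree east X east S ⇒ pop east tree east S V tree east S ⇒ pop east tree east east V tree east S ⇒ pop east tree east east tree east X tree east S ⇒ pop east tree east east tree east pop tree east S ⇒ pop east tree east east tree east pop tree east pop

S ⇒ V east S   [S ::= V east S]
V east S ⇒ pop east S   [V ::= pop]
pop east S ⇒ pop east V east S   [S ::= V east S]
pop east V east S ⇒ pop east tree east X east S   [V ::= tree east X]
pop east tree east X east S ⇒ pop east tree east S V tree east S   [X ::= S V tree]
pop east tree east S V tree east S ⇒ pop east tree east east V tree east S   [S ::= east]
pop east tree east east V tree east S ⇒ pop east tree east east tree east X tree east S   [V ::= tree east X]
pop east tree east east tree east X tree east S ⇒ pop east tree east east tree east pop tree east S   [X ::= pop]
pop east tree east east tree east pop tree east S ⇒ pop east tree east east tree east pop tree east pop   [S ::= pop]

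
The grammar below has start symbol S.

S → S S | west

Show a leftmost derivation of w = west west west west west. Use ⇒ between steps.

S ⇒ S S   [S → S S]
S S ⇒ S S S   [S → S S]
S S S ⇒ S S S S   [S → S S]
S S S S ⇒ S S S S S   [S → S S]
S S S S S ⇒ west S S S S   [S → west]
west S S S S ⇒ west west S S S   [S → west]
west west S S S ⇒ west west west S S   [S → west]
west west west S S ⇒ west west west west S   [S → west]
west west west west S ⇒ west west west west west   [S → west]

S ⇒ S S ⇒ S S S ⇒ S S S S ⇒ S S S S S ⇒ west S S S S ⇒ west west S S S ⇒ west west west S S ⇒ west west west west S ⇒ west west west west west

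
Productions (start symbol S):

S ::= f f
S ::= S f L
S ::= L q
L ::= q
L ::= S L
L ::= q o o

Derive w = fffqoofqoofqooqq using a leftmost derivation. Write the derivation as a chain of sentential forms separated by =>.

S => Lq => SLq => SfLLq => SfLfLLq => SfLfLfLLq => fffLfLfLLq => fffqoofLfLLq => fffqoofqoofLLq => fffqoofqoofqooLq => fffqoofqoofqooqq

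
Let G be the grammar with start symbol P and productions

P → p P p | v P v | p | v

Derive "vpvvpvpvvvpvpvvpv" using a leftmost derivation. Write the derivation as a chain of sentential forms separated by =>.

P => vPv => vpPpv => vpvPvpv => vpvvPvvpv => vpvvpPpvvpv => vpvvpvPvpvvpv => vpvvpvpPpvpvvpv => vpvvpvpvPvpvpvvpv => vpvvpvpvvvpvpvvpv

P => vPv   [P → v P v]
vPv => vpPpv   [P → p P p]
vpPpv => vpvPvpv   [P → v P v]
vpvPvpv => vpvvPvvpv   [P → v P v]
vpvvPvvpv => vpvvpPpvvpv   [P → p P p]
vpvvpPpvvpv => vpvvpvPvpvvpv   [P → v P v]
vpvvpvPvpvvpv => vpvvpvpPpvpvvpv   [P → p P p]
vpvvpvpPpvpvvpv => vpvvpvpvPvpvpvvpv   [P → v P v]
vpvvpvpvPvpvpvvpv => vpvvpvpvvvpvpvvpv   [P → v]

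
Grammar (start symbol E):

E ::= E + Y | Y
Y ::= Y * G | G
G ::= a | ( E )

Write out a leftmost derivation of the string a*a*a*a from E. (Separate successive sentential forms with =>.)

E => Y => Y*G => Y*G*G => Y*G*G*G => G*G*G*G => a*G*G*G => a*a*G*G => a*a*a*G => a*a*a*a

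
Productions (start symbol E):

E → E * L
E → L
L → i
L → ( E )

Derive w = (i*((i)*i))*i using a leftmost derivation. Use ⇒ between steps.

E⇒E*L⇒L*L⇒(E)*L⇒(E*L)*L⇒(L*L)*L⇒(i*L)*L⇒(i*(E))*L⇒(i*(E*L))*L⇒(i*(L*L))*L⇒(i*((E)*L))*L⇒(i*((L)*L))*L⇒(i*((i)*L))*L⇒(i*((i)*i))*L⇒(i*((i)*i))*i

E ⇒ E*L   [E → E * L]
E*L ⇒ L*L   [E → L]
L*L ⇒ (E)*L   [L → ( E )]
(E)*L ⇒ (E*L)*L   [E → E * L]
(E*L)*L ⇒ (L*L)*L   [E → L]
(L*L)*L ⇒ (i*L)*L   [L → i]
(i*L)*L ⇒ (i*(E))*L   [L → ( E )]
(i*(E))*L ⇒ (i*(E*L))*L   [E → E * L]
(i*(E*L))*L ⇒ (i*(L*L))*L   [E → L]
(i*(L*L))*L ⇒ (i*((E)*L))*L   [L → ( E )]
(i*((E)*L))*L ⇒ (i*((L)*L))*L   [E → L]
(i*((L)*L))*L ⇒ (i*((i)*L))*L   [L → i]
(i*((i)*L))*L ⇒ (i*((i)*i))*L   [L → i]
(i*((i)*i))*L ⇒ (i*((i)*i))*i   [L → i]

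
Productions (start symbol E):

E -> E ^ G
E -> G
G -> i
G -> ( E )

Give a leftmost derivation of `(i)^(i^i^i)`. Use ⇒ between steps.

E ⇒ E^G ⇒ G^G ⇒ (E)^G ⇒ (G)^G ⇒ (i)^G ⇒ (i)^(E) ⇒ (i)^(E^G) ⇒ (i)^(E^G^G) ⇒ (i)^(G^G^G) ⇒ (i)^(i^G^G) ⇒ (i)^(i^i^G) ⇒ (i)^(i^i^i)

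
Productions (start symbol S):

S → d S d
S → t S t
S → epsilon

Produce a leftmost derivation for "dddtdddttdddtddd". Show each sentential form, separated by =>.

S => dSd => ddSdd => dddSddd => dddtStddd => dddtdSdtddd => dddtddSddtddd => dddtdddSdddtddd => dddtdddtStdddtddd => dddtdddttdddtddd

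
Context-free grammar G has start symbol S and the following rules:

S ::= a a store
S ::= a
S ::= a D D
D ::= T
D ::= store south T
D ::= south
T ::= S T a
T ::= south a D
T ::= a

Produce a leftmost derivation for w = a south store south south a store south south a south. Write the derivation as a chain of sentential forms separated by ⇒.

S ⇒ a D D   [S ::= a D D]
a D D ⇒ a south D   [D ::= south]
a south D ⇒ a south store south T   [D ::= store south T]
a south store south T ⇒ a south store south south a D   [T ::= south a D]
a south store south south a D ⇒ a south store south south a store south T   [D ::= store south T]
a south store south south a store south T ⇒ a south store south south a store south south a D   [T ::= south a D]
a south store south south a store south south a D ⇒ a south store south south a store south south a south   [D ::= south]

S ⇒ a D D ⇒ a south D ⇒ a south store south T ⇒ a south store south south a D ⇒ a south store south south a store south T ⇒ a south store south south a store south south a D ⇒ a south store south south a store south south a south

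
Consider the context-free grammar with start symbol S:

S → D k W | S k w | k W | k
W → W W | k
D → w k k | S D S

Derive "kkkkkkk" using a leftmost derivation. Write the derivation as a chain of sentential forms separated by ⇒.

S ⇒ kW ⇒ kWW ⇒ kWWW ⇒ kWWWW ⇒ kWWWWW ⇒ kWWWWWW ⇒ kkWWWWW ⇒ kkkWWWW ⇒ kkkkWWW ⇒ kkkkkWW ⇒ kkkkkkW ⇒ kkkkkkk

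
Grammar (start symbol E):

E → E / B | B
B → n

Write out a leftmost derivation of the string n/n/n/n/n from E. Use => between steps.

E => E/B   [E → E / B]
E/B => E/B/B   [E → E / B]
E/B/B => E/B/B/B   [E → E / B]
E/B/B/B => E/B/B/B/B   [E → E / B]
E/B/B/B/B => B/B/B/B/B   [E → B]
B/B/B/B/B => n/B/B/B/B   [B → n]
n/B/B/B/B => n/n/B/B/B   [B → n]
n/n/B/B/B => n/n/n/B/B   [B → n]
n/n/n/B/B => n/n/n/n/B   [B → n]
n/n/n/n/B => n/n/n/n/n   [B → n]

E => E/B => E/B/B => E/B/B/B => E/B/B/B/B => B/B/B/B/B => n/B/B/B/B => n/n/B/B/B => n/n/n/B/B => n/n/n/n/B => n/n/n/n/n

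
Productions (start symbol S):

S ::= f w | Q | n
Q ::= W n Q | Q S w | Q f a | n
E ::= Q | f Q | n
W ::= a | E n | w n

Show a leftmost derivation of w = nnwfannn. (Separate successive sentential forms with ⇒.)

S ⇒ Q   [S ::= Q]
Q ⇒ WnQ   [Q ::= W n Q]
WnQ ⇒ EnnQ   [W ::= E n]
EnnQ ⇒ QnnQ   [E ::= Q]
QnnQ ⇒ QfannQ   [Q ::= Q f a]
QfannQ ⇒ QSwfannQ   [Q ::= Q S w]
QSwfannQ ⇒ nSwfannQ   [Q ::= n]
nSwfannQ ⇒ nnwfannQ   [S ::= n]
nnwfannQ ⇒ nnwfannn   [Q ::= n]

S⇒Q⇒WnQ⇒EnnQ⇒QnnQ⇒QfannQ⇒QSwfannQ⇒nSwfannQ⇒nnwfannQ⇒nnwfannn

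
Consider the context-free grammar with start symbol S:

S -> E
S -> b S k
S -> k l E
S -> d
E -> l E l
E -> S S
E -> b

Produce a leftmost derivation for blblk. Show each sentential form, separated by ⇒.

S⇒bSk⇒bEk⇒blElk⇒blblk

S ⇒ bSk   [S -> b S k]
bSk ⇒ bEk   [S -> E]
bEk ⇒ blElk   [E -> l E l]
blElk ⇒ blblk   [E -> b]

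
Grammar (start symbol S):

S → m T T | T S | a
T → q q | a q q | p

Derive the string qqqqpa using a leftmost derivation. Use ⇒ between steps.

S ⇒ TS   [S → T S]
TS ⇒ qqS   [T → q q]
qqS ⇒ qqTS   [S → T S]
qqTS ⇒ qqqqS   [T → q q]
qqqqS ⇒ qqqqTS   [S → T S]
qqqqTS ⇒ qqqqpS   [T → p]
qqqqpS ⇒ qqqqpa   [S → a]

S ⇒ TS ⇒ qqS ⇒ qqTS ⇒ qqqqS ⇒ qqqqTS ⇒ qqqqpS ⇒ qqqqpa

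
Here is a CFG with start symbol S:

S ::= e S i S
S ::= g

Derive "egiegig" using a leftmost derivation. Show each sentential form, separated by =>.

S=>eSiS=>egiS=>egieSiS=>egiegiS=>egiegig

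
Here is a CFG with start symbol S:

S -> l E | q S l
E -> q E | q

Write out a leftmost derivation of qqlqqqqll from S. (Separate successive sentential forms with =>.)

S => qSl => qqSll => qqlEll => qqlqEll => qqlqqEll => qqlqqqEll => qqlqqqqll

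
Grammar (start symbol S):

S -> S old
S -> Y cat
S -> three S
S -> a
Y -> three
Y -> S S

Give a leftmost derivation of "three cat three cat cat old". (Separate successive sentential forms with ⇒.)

S ⇒ S old ⇒ Y cat old ⇒ S S cat old ⇒ Y cat S cat old ⇒ three cat S cat old ⇒ three cat Y cat cat old ⇒ three cat three cat cat old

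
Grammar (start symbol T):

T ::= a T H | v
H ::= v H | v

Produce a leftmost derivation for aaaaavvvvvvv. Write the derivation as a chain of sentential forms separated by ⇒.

T ⇒ aTH   [T ::= a T H]
aTH ⇒ aaTHH   [T ::= a T H]
aaTHH ⇒ aaaTHHH   [T ::= a T H]
aaaTHHH ⇒ aaaaTHHHH   [T ::= a T H]
aaaaTHHHH ⇒ aaaaaTHHHHH   [T ::= a T H]
aaaaaTHHHHH ⇒ aaaaavHHHHH   [T ::= v]
aaaaavHHHHH ⇒ aaaaavvHHHH   [H ::= v]
aaaaavvHHHH ⇒ aaaaavvvHHHH   [H ::= v H]
aaaaavvvHHHH ⇒ aaaaavvvvHHH   [H ::= v]
aaaaavvvvHHH ⇒ aaaaavvvvvHH   [H ::= v]
aaaaavvvvvHH ⇒ aaaaavvvvvvH   [H ::= v]
aaaaavvvvvvH ⇒ aaaaavvvvvvv   [H ::= v]

T⇒aTH⇒aaTHH⇒aaaTHHH⇒aaaaTHHHH⇒aaaaaTHHHHH⇒aaaaavHHHHH⇒aaaaavvHHHH⇒aaaaavvvHHHH⇒aaaaavvvvHHH⇒aaaaavvvvvHH⇒aaaaavvvvvvH⇒aaaaavvvvvvv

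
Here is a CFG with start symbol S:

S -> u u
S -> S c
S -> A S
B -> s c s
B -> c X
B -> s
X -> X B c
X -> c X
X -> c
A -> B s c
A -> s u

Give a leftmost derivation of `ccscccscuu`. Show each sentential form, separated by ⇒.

S ⇒ AS ⇒ BscS ⇒ cXscS ⇒ ccscS ⇒ ccscAS ⇒ ccscBscS ⇒ ccsccXscS ⇒ ccscccscS ⇒ ccscccscuu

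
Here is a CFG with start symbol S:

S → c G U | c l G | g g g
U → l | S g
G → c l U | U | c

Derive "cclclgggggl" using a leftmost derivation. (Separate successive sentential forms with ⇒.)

S⇒cGU⇒cclUU⇒cclSgU⇒cclclGgU⇒cclclUgU⇒cclclSggU⇒cclclgggggU⇒cclclgggggl

S ⇒ cGU   [S → c G U]
cGU ⇒ cclUU   [G → c l U]
cclUU ⇒ cclSgU   [U → S g]
cclSgU ⇒ cclclGgU   [S → c l G]
cclclGgU ⇒ cclclUgU   [G → U]
cclclUgU ⇒ cclclSggU   [U → S g]
cclclSggU ⇒ cclclgggggU   [S → g g g]
cclclgggggU ⇒ cclclgggggl   [U → l]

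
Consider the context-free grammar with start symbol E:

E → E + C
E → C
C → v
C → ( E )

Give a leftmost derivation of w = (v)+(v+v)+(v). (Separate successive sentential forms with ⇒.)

E ⇒ E+C ⇒ E+C+C ⇒ C+C+C ⇒ (E)+C+C ⇒ (C)+C+C ⇒ (v)+C+C ⇒ (v)+(E)+C ⇒ (v)+(E+C)+C ⇒ (v)+(C+C)+C ⇒ (v)+(v+C)+C ⇒ (v)+(v+v)+C ⇒ (v)+(v+v)+(E) ⇒ (v)+(v+v)+(C) ⇒ (v)+(v+v)+(v)

E ⇒ E+C   [E → E + C]
E+C ⇒ E+C+C   [E → E + C]
E+C+C ⇒ C+C+C   [E → C]
C+C+C ⇒ (E)+C+C   [C → ( E )]
(E)+C+C ⇒ (C)+C+C   [E → C]
(C)+C+C ⇒ (v)+C+C   [C → v]
(v)+C+C ⇒ (v)+(E)+C   [C → ( E )]
(v)+(E)+C ⇒ (v)+(E+C)+C   [E → E + C]
(v)+(E+C)+C ⇒ (v)+(C+C)+C   [E → C]
(v)+(C+C)+C ⇒ (v)+(v+C)+C   [C → v]
(v)+(v+C)+C ⇒ (v)+(v+v)+C   [C → v]
(v)+(v+v)+C ⇒ (v)+(v+v)+(E)   [C → ( E )]
(v)+(v+v)+(E) ⇒ (v)+(v+v)+(C)   [E → C]
(v)+(v+v)+(C) ⇒ (v)+(v+v)+(v)   [C → v]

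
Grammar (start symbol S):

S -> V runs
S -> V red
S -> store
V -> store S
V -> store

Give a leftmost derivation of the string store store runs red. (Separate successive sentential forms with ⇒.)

S ⇒ V red   [S -> V red]
V red ⇒ store S red   [V -> store S]
store S red ⇒ store V runs red   [S -> V runs]
store V runs red ⇒ store store runs red   [V -> store]

S ⇒ V red ⇒ store S red ⇒ store V runs red ⇒ store store runs red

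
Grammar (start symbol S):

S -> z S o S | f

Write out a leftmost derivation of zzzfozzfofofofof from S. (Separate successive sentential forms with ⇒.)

S ⇒ zSoS   [S -> z S o S]
zSoS ⇒ zzSoSoS   [S -> z S o S]
zzSoSoS ⇒ zzzSoSoSoS   [S -> z S o S]
zzzSoSoSoS ⇒ zzzfoSoSoS   [S -> f]
zzzfoSoSoS ⇒ zzzfozSoSoSoS   [S -> z S o S]
zzzfozSoSoSoS ⇒ zzzfozzSoSoSoSoS   [S -> z S o S]
zzzfozzSoSoSoSoS ⇒ zzzfozzfoSoSoSoS   [S -> f]
zzzfozzfoSoSoSoS ⇒ zzzfozzfofoSoSoS   [S -> f]
zzzfozzfofoSoSoS ⇒ zzzfozzfofofoSoS   [S -> f]
zzzfozzfofofoSoS ⇒ zzzfozzfofofofoS   [S -> f]
zzzfozzfofofofoS ⇒ zzzfozzfofofofof   [S -> f]

S ⇒ zSoS ⇒ zzSoSoS ⇒ zzzSoSoSoS ⇒ zzzfoSoSoS ⇒ zzzfozSoSoSoS ⇒ zzzfozzSoSoSoSoS ⇒ zzzfozzfoSoSoSoS ⇒ zzzfozzfofoSoSoS ⇒ zzzfozzfofofoSoS ⇒ zzzfozzfofofofoS ⇒ zzzfozzfofofofof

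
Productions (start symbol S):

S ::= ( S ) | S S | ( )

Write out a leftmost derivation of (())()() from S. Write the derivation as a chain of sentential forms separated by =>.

S=>SS=>SSS=>(S)SS=>(())SS=>(())()S=>(())()()

S => SS   [S ::= S S]
SS => SSS   [S ::= S S]
SSS => (S)SS   [S ::= ( S )]
(S)SS => (())SS   [S ::= ( )]
(())SS => (())()S   [S ::= ( )]
(())()S => (())()()   [S ::= ( )]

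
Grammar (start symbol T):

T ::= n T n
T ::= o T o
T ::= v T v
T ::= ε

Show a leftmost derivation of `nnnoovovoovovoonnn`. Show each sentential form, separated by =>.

T => nTn => nnTnn => nnnTnnn => nnnoTonnn => nnnooToonnn => nnnoovTvoonnn => nnnoovoTovoonnn => nnnoovovTvovoonnn => nnnoovovoTovovoonnn => nnnoovovoovovoonnn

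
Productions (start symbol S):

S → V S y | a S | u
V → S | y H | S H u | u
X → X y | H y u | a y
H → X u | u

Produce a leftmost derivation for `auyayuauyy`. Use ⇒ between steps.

S ⇒ VSy ⇒ SSy ⇒ aSSy ⇒ auSy ⇒ auVSyy ⇒ auyHSyy ⇒ auyXuSyy ⇒ auyayuSyy ⇒ auyayuaSyy ⇒ auyayuauyy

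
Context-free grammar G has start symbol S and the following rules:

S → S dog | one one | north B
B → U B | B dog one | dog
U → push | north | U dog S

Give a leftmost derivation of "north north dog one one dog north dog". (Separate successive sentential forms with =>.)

S => north B => north U B => north U dog S B => north north dog S B => north north dog S dog B => north north dog one one dog B => north north dog one one dog U B => north north dog one one dog north B => north north dog one one dog north dog

S => north B   [S → north B]
north B => north U B   [B → U B]
north U B => north U dog S B   [U → U dog S]
north U dog S B => north north dog S B   [U → north]
north north dog S B => north north dog S dog B   [S → S dog]
north north dog S dog B => north north dog one one dog B   [S → one one]
north north dog one one dog B => north north dog one one dog U B   [B → U B]
north north dog one one dog U B => north north dog one one dog north B   [U → north]
north north dog one one dog north B => north north dog one one dog north dog   [B → dog]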